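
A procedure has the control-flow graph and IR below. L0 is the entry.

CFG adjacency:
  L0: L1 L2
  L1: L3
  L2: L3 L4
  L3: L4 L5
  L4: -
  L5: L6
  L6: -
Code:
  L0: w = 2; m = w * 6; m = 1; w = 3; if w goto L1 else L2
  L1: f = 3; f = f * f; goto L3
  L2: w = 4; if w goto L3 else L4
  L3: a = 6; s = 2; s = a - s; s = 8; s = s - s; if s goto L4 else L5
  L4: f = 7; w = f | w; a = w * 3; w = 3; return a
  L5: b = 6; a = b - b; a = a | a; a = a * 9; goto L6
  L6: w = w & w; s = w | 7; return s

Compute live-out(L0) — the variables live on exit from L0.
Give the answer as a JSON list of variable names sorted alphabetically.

Answer: ["w"]

Analysis:
Block summaries:
  L0: {m,w} / ∅
  L1: {f} / ∅
  L2: {w} / ∅
  L3: {a,s} / ∅
  L4: {a,f,w} / {w}
  L5: {a,b} / ∅
  L6: {s,w} / {w}

Backward fixpoint:
  L0: in=∅ out={w}
  L1: in={w} out={w}
  L2: in=∅ out={w}
  L3: in={w} out={w}
  L4: in={w} out=∅
  L5: in={w} out={w}
  L6: in={w} out=∅

live-out(L0) = ["w"]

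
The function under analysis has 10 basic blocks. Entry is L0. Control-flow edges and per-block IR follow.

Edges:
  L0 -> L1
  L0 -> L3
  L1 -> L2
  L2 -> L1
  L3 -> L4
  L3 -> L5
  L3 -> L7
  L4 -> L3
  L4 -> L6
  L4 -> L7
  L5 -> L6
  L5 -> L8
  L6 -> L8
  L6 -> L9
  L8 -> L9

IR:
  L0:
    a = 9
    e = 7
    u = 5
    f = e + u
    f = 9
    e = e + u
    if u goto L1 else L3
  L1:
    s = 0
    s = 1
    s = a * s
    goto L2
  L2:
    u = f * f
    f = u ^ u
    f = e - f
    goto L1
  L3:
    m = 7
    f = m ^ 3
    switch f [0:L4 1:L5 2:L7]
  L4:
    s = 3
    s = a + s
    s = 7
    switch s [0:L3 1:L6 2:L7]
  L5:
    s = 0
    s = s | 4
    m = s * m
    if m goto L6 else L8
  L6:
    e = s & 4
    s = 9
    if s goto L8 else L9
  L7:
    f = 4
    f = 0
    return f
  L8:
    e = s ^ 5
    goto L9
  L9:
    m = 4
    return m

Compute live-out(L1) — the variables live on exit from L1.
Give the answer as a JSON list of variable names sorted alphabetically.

Answer: ["a", "e", "f"]

Analysis:
Per-block:
  L0: def={a,e,f,u} ue=∅
  L1: def={s} ue={a}
  L2: def={f,u} ue={e,f}
  L3: def={f,m} ue=∅
  L4: def={s} ue={a}
  L5: def={m,s} ue={m}
  L6: def={e,s} ue={s}
  L7: def={f} ue=∅
  L8: def={e} ue={s}
  L9: def={m} ue=∅

Liveness:
  live L0: ∅→{a,e,f}
  live L1: {a,e,f}→{a,e,f}
  live L2: {a,e,f}→{a,e,f}
  live L3: {a}→{a,m}
  live L4: {a}→{a,s}
  live L5: {m}→{s}
  live L6: {s}→{s}
  live L7: ∅→∅
  live L8: {s}→∅
  live L9: ∅→∅

live-out(L1) = ["a", "e", "f"]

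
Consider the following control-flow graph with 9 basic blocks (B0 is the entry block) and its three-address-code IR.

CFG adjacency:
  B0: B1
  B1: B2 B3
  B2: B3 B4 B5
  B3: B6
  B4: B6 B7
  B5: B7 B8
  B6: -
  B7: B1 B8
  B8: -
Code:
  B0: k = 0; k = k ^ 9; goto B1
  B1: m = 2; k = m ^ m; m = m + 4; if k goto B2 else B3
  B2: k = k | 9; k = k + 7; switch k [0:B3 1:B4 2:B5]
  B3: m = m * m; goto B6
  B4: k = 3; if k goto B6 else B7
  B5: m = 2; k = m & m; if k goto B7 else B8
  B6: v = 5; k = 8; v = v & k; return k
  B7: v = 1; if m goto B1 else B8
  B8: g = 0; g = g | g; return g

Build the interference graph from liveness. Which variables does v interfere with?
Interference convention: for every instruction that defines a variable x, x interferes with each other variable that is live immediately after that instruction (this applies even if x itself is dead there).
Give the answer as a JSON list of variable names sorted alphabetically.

Answer: ["k", "m"]

Analysis:
def/use:
  B0 def {k} use ∅
  B1 def {k,m} use ∅
  B2 def {k} use {k}
  B3 def {m} use {m}
  B4 def {k} use ∅
  B5 def {k,m} use ∅
  B6 def {k,v} use ∅
  B7 def {v} use {m}
  B8 def {g} use ∅

Backward fixpoint:
  live B0: ∅→∅
  live B1: ∅→{k,m}
  live B2: {k,m}→{m}
  live B3: {m}→∅
  live B4: {m}→{m}
  live B5: ∅→{m}
  live B6: ∅→∅
  live B7: {m}→∅
  live B8: ∅→∅

Conflict graph:
  g — ∅
  k — {m,v}
  m — {k,v}
  v — {k,m}

N(v) = ["k", "m"]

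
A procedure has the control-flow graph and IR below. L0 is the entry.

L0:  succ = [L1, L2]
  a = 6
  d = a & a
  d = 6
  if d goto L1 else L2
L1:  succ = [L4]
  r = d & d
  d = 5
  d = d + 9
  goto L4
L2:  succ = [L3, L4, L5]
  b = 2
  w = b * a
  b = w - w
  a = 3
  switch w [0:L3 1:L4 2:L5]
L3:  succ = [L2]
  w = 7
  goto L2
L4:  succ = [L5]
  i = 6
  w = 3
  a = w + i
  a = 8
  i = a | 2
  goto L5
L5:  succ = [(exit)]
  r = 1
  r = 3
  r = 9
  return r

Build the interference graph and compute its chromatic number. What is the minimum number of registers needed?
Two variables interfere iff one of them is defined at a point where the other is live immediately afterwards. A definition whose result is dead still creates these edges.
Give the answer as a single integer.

Answer: 3

Working:
Block summaries:
  L0: def={a,d} ue=∅
  L1: def={d,r} ue={d}
  L2: def={a,b,w} ue={a}
  L3: def={w} ue=∅
  L4: def={a,i,w} ue=∅
  L5: def={r} ue=∅

Liveness:
  live L0: ∅→{a,d}
  live L1: {d}→∅
  live L2: {a}→{a}
  live L3: {a}→{a}
  live L4: ∅→∅
  live L5: ∅→∅

Interfere edges:
  a: {b,d,w}
  b: {a,w}
  d: {a}
  i: {w}
  r: ∅
  w: {a,b,i}

Colouring:
  {a,b,w} pairwise interfere (3-clique) ⇒ χ ≥ 3
  3-colouring: r0={a,i,r}  r1={d,w}  r2={b}
  χ = 3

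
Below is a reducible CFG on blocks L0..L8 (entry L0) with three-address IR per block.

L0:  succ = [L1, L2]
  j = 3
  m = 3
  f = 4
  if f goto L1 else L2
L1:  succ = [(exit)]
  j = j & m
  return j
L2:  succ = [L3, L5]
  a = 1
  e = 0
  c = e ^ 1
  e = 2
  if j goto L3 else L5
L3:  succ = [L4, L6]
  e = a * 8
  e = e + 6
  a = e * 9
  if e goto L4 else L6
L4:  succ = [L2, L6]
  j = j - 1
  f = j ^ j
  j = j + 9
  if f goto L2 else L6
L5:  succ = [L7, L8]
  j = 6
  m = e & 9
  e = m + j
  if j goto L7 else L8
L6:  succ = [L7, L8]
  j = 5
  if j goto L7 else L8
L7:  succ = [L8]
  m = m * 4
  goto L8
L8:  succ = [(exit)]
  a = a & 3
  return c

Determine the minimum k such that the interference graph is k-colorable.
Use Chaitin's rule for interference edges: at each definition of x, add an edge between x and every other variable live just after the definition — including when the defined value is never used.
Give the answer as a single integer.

Answer: 5

Analysis:
def/use:
  L0: {f,j,m} / ∅
  L1: {j} / {j,m}
  L2: {a,c,e} / {j}
  L3: {a,e} / {a}
  L4: {f,j} / {j}
  L5: {e,j,m} / {e}
  L6: {j} / ∅
  L7: {m} / {m}
  L8: {a} / {a,c}

Live sets:
  L0 li=∅ lo={j,m}
  L1 li={j,m} lo=∅
  L2 li={j,m} lo={a,c,e,j,m}
  L3 li={a,c,j,m} lo={a,c,j,m}
  L4 li={a,c,j,m} lo={a,c,j,m}
  L5 li={a,c,e} lo={a,c,m}
  L6 li={a,c,m} lo={a,c,m}
  L7 li={a,c,m} lo={a,c}
  L8 li={a,c} lo=∅

Interference:
  a: {c,e,f,j,m}
  c: {a,e,f,j,m}
  e: {a,c,j,m}
  f: {a,c,j,m}
  j: {a,c,e,f,m}
  m: {a,c,e,f,j}

Colouring:
  clique {a,c,e,j,m} ⇒ need ≥ 5
  assign a→c0 c→c1 e→c4 f→c4 j→c2 m→c3 — no edge inside a register ⇒ χ ≤ 5
  χ = 5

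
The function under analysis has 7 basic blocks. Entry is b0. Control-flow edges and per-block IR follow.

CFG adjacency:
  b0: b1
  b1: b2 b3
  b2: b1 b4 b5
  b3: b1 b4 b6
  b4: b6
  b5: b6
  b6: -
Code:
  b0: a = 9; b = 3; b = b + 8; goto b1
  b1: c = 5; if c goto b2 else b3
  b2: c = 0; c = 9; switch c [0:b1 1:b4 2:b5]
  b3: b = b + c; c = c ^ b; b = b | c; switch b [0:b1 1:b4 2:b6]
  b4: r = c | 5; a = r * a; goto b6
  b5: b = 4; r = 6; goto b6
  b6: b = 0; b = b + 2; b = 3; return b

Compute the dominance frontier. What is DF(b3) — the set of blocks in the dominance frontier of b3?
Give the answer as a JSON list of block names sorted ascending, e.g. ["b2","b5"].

Answer: ["b1", "b4", "b6"]

Derivation:
idom tree: b1←b0 b2←b1 b3←b1 b4←b1 b5←b2 b6←b1
Dom at joins:
  b1: preds {b0,b2,b3}: {b0} ∩ {b0,b1,b2} ∩ {b0,b1,b3} = {b0}; idom=b0
  b4: preds {b2,b3}: {b0,b1,b2} ∩ {b0,b1,b3} = {b0,b1}; idom=b1
  b6: preds {b3,b4,b5}: {b0,b1,b3} ∩ {b0,b1,b4} ∩ {b0,b1,b2,b5} = {b0,b1}; idom=b1

DF walk-up:
  join b1 pred b0: · stop@b0
  join b1 pred b2: b2→b1 stop@b0
  join b1 pred b3: b3→b1 stop@b0
  join b4 pred b2: b2 stop@b1
  join b4 pred b3: b3 stop@b1
  join b6 pred b3: b3 stop@b1
  join b6 pred b4: b4 stop@b1
  join b6 pred b5: b5→b2 stop@b1
  DF(b0)=∅
  DF(b1)={b1}
  DF(b2)={b1,b4,b6}
  DF(b3)={b1,b4,b6}
  DF(b4)={b6}
  DF(b5)={b6}
  DF(b6)=∅

DF(b3) = ["b1", "b4", "b6"]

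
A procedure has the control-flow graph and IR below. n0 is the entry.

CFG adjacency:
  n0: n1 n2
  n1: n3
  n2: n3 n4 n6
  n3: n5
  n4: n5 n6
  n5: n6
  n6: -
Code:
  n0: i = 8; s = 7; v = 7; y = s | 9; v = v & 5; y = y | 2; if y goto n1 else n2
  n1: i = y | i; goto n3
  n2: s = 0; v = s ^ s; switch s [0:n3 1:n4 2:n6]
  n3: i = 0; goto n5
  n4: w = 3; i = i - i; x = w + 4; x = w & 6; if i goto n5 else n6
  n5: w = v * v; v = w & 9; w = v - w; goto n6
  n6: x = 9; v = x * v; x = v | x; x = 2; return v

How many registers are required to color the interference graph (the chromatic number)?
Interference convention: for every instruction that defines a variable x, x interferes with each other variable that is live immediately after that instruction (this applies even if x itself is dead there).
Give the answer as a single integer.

def/use:
  n0: {i,s,v,y} / ∅
  n1: {i} / {i,y}
  n2: {s,v} / ∅
  n3: {i} / ∅
  n4: {i,w,x} / {i}
  n5: {v,w} / {v}
  n6: {v,x} / {v}

Backward fixpoint:
  live n0: ∅→{i,v,y}
  live n1: {i,v,y}→{v}
  live n2: {i}→{i,v}
  live n3: {v}→{v}
  live n4: {i,v}→{v}
  live n5: {v}→{v}
  live n6: {v}→∅

Conflict graph:
  i: {s,v,w,x,y}
  s: {i,v}
  v: {i,s,w,x,y}
  w: {i,v,x}
  x: {i,v,w}
  y: {i,v}

Colouring:
  clique {i,v,w,x} ⇒ need ≥ 4
  assign i→r0 s→r2 v→r1 w→r2 x→r3 y→r2 — no edge inside a register ⇒ χ ≤ 4
  χ = 4

Answer: 4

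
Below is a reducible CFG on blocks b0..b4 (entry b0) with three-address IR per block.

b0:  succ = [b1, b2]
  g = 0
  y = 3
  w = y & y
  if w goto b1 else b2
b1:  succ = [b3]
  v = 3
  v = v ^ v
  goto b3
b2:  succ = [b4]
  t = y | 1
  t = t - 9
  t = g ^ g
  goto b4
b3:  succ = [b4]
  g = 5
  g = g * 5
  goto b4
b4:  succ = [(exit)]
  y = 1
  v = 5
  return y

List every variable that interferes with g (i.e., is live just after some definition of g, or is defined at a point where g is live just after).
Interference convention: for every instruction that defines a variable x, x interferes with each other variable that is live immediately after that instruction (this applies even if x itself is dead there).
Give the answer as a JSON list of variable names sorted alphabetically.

Answer: ["t", "w", "y"]

Derivation:
Block summaries:
  b0: def={g,w,y} ue=∅
  b1: def={v} ue=∅
  b2: def={t} ue={g,y}
  b3: def={g} ue=∅
  b4: def={v,y} ue=∅

Live sets:
  b0 li=∅ lo={g,y}
  b1 li=∅ lo=∅
  b2 li={g,y} lo=∅
  b3 li=∅ lo=∅
  b4 li=∅ lo=∅

Interference:
  g — {t,w,y}
  t — {g}
  v — {y}
  w — {g,y}
  y — {g,v,w}

N(g) = ["t", "w", "y"]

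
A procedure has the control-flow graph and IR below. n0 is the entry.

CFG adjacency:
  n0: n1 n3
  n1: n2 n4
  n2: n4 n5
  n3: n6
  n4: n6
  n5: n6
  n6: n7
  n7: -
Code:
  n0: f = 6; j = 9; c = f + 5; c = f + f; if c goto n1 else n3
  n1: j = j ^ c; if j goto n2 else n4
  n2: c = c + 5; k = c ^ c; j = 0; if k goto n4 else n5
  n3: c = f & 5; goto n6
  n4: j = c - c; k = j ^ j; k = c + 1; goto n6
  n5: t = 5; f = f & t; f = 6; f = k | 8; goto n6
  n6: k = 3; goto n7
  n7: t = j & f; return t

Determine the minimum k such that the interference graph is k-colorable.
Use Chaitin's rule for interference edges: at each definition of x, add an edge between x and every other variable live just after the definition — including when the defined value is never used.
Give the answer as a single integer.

Block summaries:
  n0: def={c,f,j} ue=∅
  n1: def={j} ue={c,j}
  n2: def={c,j,k} ue={c}
  n3: def={c} ue={f}
  n4: def={j,k} ue={c}
  n5: def={f,t} ue={f,k}
  n6: def={k} ue=∅
  n7: def={t} ue={f,j}

Liveness:
  live n0: ∅→{c,f,j}
  live n1: {c,f,j}→{c,f}
  live n2: {c,f}→{c,f,j,k}
  live n3: {f,j}→{f,j}
  live n4: {c,f}→{f,j}
  live n5: {f,j,k}→{f,j}
  live n6: {f,j}→{f,j}
  live n7: {f,j}→∅

Conflict graph:
  c — {f,j,k}
  f — {c,j,k,t}
  j — {c,f,k,t}
  k — {c,f,j,t}
  t — {f,j,k}

Chromatic number:
  {c,f,j,k} pairwise interfere (4-clique) ⇒ χ ≥ 4
  assign c→r3 f→r0 j→r1 k→r2 t→r3 — no edge inside a register ⇒ χ ≤ 4
  χ = 4

Answer: 4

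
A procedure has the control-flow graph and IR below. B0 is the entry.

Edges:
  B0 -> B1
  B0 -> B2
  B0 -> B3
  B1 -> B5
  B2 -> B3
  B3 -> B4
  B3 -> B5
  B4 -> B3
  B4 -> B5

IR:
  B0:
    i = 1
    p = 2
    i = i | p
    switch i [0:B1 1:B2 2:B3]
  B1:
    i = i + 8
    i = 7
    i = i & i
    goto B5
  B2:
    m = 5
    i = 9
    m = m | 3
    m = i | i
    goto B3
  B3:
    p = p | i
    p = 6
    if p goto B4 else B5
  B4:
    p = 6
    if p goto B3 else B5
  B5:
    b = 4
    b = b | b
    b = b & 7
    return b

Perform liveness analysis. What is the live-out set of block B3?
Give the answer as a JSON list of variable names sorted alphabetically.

Answer: ["i"]

Working:
def/use:
  B0 def {i,p} use ∅
  B1 def {i} use {i}
  B2 def {i,m} use ∅
  B3 def {p} use {i,p}
  B4 def {p} use ∅
  B5 def {b} use ∅

Liveness:
  live B0: ∅→{i,p}
  live B1: {i}→∅
  live B2: {p}→{i,p}
  live B3: {i,p}→{i}
  live B4: {i}→{i,p}
  live B5: ∅→∅

live-out(B3) = ["i"]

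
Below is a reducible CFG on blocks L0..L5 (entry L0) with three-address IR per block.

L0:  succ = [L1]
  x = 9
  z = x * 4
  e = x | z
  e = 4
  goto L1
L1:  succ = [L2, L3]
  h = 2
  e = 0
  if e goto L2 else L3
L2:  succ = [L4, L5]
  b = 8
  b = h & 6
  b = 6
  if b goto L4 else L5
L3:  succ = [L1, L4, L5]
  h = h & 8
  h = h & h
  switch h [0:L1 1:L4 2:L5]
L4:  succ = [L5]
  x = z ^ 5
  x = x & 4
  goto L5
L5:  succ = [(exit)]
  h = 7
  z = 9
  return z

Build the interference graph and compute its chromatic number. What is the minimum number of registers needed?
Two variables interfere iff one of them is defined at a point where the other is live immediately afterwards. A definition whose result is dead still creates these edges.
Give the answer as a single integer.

Answer: 3

Analysis:
def/use:
  L0: {e,x,z} / ∅
  L1: {e,h} / ∅
  L2: {b} / {h}
  L3: {h} / {h}
  L4: {x} / {z}
  L5: {h,z} / ∅

Backward fixpoint:
  L0 li=∅ lo={z}
  L1 li={z} lo={h,z}
  L2 li={h,z} lo={z}
  L3 li={h,z} lo={z}
  L4 li={z} lo=∅
  L5 li=∅ lo=∅

Interfere edges:
  b↔{h,z}
  e↔{h,z}
  h↔{b,e,z}
  x↔{z}
  z↔{b,e,h,x}

Registers:
  clique {b,h,z} ⇒ need ≥ 3
  3-colouring: R0={z}  R1={h,x}  R2={b,e}
  χ = 3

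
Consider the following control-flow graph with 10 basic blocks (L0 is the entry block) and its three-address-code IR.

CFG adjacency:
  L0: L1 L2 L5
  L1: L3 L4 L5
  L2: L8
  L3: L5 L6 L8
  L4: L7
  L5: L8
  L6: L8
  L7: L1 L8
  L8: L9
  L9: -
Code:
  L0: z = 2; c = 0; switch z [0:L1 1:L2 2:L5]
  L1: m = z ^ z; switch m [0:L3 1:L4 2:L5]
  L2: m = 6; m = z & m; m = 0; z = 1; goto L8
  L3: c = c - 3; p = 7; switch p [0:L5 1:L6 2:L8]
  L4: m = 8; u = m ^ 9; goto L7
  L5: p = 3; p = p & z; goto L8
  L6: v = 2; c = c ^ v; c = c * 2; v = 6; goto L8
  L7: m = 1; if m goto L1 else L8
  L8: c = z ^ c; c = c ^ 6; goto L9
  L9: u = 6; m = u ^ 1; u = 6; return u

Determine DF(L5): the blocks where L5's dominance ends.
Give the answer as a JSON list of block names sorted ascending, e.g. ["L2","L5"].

Answer: ["L8"]

Working:
idom tree: L1←L0 L2←L0 L3←L1 L4←L1 L5←L0 L6←L3 L7←L4 L8←L0 L9←L8
Join-block Dom:
  L1: preds {L0,L7}: {L0} ∩ {L0,L1,L4,L7} = {L0}; idom=L0
  L5: preds {L0,L1,L3}: {L0} ∩ {L0,L1} ∩ {L0,L1,L3} = {L0}; idom=L0
  L8: preds {L2,L3,L5,L6,L7}: {L0,L2} ∩ {L0,L1,L3} ∩ {L0,L5} ∩ {L0,L1,L3,L6} ∩ {L0,L1,L4,L7} = {L0}; idom=L0

Frontier:
  L1←L0: walk · to L0
  L1←L7: walk L7→L4→L1 to L0
  L5←L0: walk · to L0
  L5←L1: walk L1 to L0
  L5←L3: walk L3→L1 to L0
  L8←L2: walk L2 to L0
  L8←L3: walk L3→L1 to L0
  L8←L5: walk L5 to L0
  L8←L6: walk L6→L3→L1 to L0
  L8←L7: walk L7→L4→L1 to L0
  DF(L0)=∅
  DF(L1)={L1,L5,L8}
  DF(L2)={L8}
  DF(L3)={L5,L8}
  DF(L4)={L1,L8}
  DF(L5)={L8}
  DF(L6)={L8}
  DF(L7)={L1,L8}
  DF(L8)=∅
  DF(L9)=∅

DF(L5) = ["L8"]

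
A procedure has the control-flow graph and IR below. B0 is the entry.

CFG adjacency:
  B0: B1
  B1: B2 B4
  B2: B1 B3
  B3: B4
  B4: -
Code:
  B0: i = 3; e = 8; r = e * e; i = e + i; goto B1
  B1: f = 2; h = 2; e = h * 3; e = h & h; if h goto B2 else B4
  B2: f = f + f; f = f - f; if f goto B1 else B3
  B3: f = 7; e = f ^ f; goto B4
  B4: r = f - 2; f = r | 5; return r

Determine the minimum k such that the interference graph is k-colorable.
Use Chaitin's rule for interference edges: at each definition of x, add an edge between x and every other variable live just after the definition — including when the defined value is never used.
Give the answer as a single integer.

Answer: 3

Derivation:
Block summaries:
  B0: {e,i,r} / ∅
  B1: {e,f,h} / ∅
  B2: {f} / {f}
  B3: {e,f} / ∅
  B4: {f,r} / {f}

Live sets:
  live B0: ∅→∅
  live B1: ∅→{f}
  live B2: {f}→∅
  live B3: ∅→{f}
  live B4: {f}→∅

Interfere edges:
  e — {f,h,i,r}
  f — {e,h,r}
  h — {e,f}
  i — {e,r}
  r — {e,f,i}

Chromatic number:
  {e,f,h} pairwise interfere (3-clique) ⇒ χ ≥ 3
  assign e→c0 f→c1 h→c2 i→c1 r→c2 — no edge inside a register ⇒ χ ≤ 3
  χ = 3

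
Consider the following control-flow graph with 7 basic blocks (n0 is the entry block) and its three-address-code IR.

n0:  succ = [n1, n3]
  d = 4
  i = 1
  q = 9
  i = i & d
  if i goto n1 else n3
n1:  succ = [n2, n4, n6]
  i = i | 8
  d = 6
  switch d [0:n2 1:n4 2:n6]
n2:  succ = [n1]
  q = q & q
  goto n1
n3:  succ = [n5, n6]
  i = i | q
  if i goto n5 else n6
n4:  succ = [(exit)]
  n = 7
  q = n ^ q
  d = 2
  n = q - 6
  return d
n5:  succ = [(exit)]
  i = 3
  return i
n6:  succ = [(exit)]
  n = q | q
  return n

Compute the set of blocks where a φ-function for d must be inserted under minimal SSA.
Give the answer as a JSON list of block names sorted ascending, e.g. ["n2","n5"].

Answer: ["n1", "n6"]

Analysis:
idom tree: n1←n0 n2←n1 n3←n0 n4←n1 n5←n3 n6←n0
Dom∩ at merges:
  n1: preds {n0,n2}: {n0} ∩ {n0,n1,n2} = {n0}; idom=n0
  n6: preds {n1,n3}: {n0,n1} ∩ {n0,n3} = {n0}; idom=n0

DF derivation:
  join n1 pred n0: · stop@n0
  join n1 pred n2: n2→n1 stop@n0
  join n6 pred n1: n1 stop@n0
  join n6 pred n3: n3 stop@n0
  DF(n0)=∅
  DF(n1)={n1,n6}
  DF(n2)={n1}
  DF(n3)={n6}
  DF(n4)=∅
  DF(n5)=∅
  DF(n6)=∅

φ for d: defs {n0,n1,n4}
  DF⁺ = {n1,n6}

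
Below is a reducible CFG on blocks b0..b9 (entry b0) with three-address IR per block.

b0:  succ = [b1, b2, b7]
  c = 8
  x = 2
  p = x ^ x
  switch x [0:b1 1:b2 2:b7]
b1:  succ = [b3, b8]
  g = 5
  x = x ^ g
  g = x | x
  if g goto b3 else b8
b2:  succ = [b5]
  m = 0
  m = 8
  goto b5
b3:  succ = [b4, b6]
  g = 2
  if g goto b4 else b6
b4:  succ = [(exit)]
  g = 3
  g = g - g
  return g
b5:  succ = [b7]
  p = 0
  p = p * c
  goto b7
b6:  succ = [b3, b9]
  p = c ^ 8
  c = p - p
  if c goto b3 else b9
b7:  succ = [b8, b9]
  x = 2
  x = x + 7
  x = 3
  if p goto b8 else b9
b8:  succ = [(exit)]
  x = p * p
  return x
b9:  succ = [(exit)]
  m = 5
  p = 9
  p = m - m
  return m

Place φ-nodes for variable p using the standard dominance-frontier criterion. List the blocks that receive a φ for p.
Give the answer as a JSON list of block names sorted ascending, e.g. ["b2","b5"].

Answer: ["b3", "b7", "b8", "b9"]

Derivation:
idom tree: b1←b0 b2←b0 b3←b1 b4←b3 b5←b2 b6←b3 b7←b0 b8←b0 b9←b0
Dom at joins:
  b3: preds {b1,b6}: {b0,b1} ∩ {b0,b1,b3,b6} = {b0,b1}; idom=b1
  b7: preds {b0,b5}: {b0} ∩ {b0,b2,b5} = {b0}; idom=b0
  b8: preds {b1,b7}: {b0,b1} ∩ {b0,b7} = {b0}; idom=b0
  b9: preds {b6,b7}: {b0,b1,b3,b6} ∩ {b0,b7} = {b0}; idom=b0

DF derivation:
  b3←b1: walk · to b1
  b3←b6: walk b6→b3 to b1
  b7←b0: walk · to b0
  b7←b5: walk b5→b2 to b0
  b8←b1: walk b1 to b0
  b8←b7: walk b7 to b0
  b9←b6: walk b6→b3→b1 to b0
  b9←b7: walk b7 to b0
  b0: DF=∅
  b1: DF={b8,b9}
  b2: DF={b7}
  b3: DF={b3,b9}
  b4: DF=∅
  b5: DF={b7}
  b6: DF={b3,b9}
  b7: DF={b8,b9}
  b8: DF=∅
  b9: DF=∅

φ for p: defs {b0,b5,b6,b9}
  DF⁺ = {b3,b7,b8,b9}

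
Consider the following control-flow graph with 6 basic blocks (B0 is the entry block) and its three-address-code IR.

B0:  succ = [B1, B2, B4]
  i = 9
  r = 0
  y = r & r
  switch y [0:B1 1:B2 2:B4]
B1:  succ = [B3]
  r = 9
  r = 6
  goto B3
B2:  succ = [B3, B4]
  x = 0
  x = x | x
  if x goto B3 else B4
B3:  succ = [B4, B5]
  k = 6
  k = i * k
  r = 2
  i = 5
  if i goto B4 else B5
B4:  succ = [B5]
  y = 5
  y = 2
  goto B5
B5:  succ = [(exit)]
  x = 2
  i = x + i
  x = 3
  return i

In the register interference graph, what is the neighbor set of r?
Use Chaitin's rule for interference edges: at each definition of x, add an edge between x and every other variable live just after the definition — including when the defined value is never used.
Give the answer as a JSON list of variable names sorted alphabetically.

def/use:
  B0: {i,r,y} / ∅
  B1: {r} / ∅
  B2: {x} / ∅
  B3: {i,k,r} / {i}
  B4: {y} / ∅
  B5: {i,x} / {i}

Backward fixpoint:
  live B0: ∅→{i}
  live B1: {i}→{i}
  live B2: {i}→{i}
  live B3: {i}→{i}
  live B4: {i}→{i}
  live B5: {i}→∅

Interference:
  i — {k,r,x,y}
  k — {i}
  r — {i}
  x — {i}
  y — {i}

N(r) = ["i"]

Answer: ["i"]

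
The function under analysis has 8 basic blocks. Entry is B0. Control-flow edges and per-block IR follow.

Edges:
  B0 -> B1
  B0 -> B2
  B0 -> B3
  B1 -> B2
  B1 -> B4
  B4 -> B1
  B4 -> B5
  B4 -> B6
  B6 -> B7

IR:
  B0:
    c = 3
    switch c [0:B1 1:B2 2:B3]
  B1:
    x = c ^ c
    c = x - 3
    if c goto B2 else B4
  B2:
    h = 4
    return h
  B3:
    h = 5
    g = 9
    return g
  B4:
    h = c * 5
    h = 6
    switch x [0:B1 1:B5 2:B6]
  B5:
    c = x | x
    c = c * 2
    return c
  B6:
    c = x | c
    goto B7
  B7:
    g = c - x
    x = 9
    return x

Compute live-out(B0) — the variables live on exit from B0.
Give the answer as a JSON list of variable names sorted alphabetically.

def/use:
  B0 def {c} use ∅
  B1 def {c,x} use {c}
  B2 def {h} use ∅
  B3 def {g,h} use ∅
  B4 def {h} use {c,x}
  B5 def {c} use {x}
  B6 def {c} use {c,x}
  B7 def {g,x} use {c,x}

Backward fixpoint:
  B0: in=∅ out={c}
  B1: in={c} out={c,x}
  B2: in=∅ out=∅
  B3: in=∅ out=∅
  B4: in={c,x} out={c,x}
  B5: in={x} out=∅
  B6: in={c,x} out={c,x}
  B7: in={c,x} out=∅

live-out(B0) = ["c"]

Answer: ["c"]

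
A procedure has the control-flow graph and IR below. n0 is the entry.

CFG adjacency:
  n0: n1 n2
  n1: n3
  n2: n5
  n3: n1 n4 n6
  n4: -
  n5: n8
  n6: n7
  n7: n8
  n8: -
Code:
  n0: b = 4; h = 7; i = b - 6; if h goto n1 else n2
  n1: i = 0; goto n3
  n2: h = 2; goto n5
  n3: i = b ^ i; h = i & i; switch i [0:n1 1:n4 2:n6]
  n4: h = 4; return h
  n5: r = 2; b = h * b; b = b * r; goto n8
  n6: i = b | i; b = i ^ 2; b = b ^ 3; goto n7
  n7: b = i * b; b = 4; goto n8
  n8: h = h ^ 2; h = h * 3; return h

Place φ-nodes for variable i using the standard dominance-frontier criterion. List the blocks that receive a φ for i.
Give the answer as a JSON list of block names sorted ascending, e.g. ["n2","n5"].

Answer: ["n1", "n8"]

Derivation:
idom tree: n1←n0 n2←n0 n3←n1 n4←n3 n5←n2 n6←n3 n7←n6 n8←n0
Join-block Dom:
  n1: preds {n0,n3}: {n0} ∩ {n0,n1,n3} = {n0}; idom=n0
  n8: preds {n5,n7}: {n0,n2,n5} ∩ {n0,n1,n3,n6,n7} = {n0}; idom=n0

DF derivation:
  n1←n0: walk · to n0
  n1←n3: walk n3→n1 to n0
  n8←n5: walk n5→n2 to n0
  n8←n7: walk n7→n6→n3→n1 to n0
  n0: DF=∅
  n1: DF={n1,n8}
  n2: DF={n8}
  n3: DF={n1,n8}
  n4: DF=∅
  n5: DF={n8}
  n6: DF={n8}
  n7: DF={n8}
  n8: DF=∅

φ for i: defs {n0,n1,n3,n6}
  DF⁺ = {n1,n8}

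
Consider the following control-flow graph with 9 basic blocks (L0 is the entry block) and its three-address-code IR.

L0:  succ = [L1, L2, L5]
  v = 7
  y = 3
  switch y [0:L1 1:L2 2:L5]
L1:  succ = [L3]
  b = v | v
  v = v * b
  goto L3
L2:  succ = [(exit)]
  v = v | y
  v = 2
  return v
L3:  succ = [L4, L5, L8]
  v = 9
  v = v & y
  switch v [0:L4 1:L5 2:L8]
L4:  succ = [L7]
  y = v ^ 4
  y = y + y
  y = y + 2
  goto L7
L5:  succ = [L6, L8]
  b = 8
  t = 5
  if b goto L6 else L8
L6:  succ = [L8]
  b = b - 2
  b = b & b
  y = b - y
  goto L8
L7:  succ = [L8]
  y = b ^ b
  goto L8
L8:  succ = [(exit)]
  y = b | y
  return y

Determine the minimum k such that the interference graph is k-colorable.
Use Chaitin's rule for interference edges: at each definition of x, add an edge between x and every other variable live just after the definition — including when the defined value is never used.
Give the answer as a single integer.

Answer: 3

Derivation:
Per-block:
  L0: def={v,y} ue=∅
  L1: def={b,v} ue={v}
  L2: def={v} ue={v,y}
  L3: def={v} ue={y}
  L4: def={y} ue={v}
  L5: def={b,t} ue=∅
  L6: def={b,y} ue={b,y}
  L7: def={y} ue={b}
  L8: def={y} ue={b,y}

Live sets:
  L0: in=∅ out={v,y}
  L1: in={v,y} out={b,y}
  L2: in={v,y} out=∅
  L3: in={b,y} out={b,v,y}
  L4: in={b,v} out={b}
  L5: in={y} out={b,y}
  L6: in={b,y} out={b,y}
  L7: in={b} out={b,y}
  L8: in={b,y} out=∅

Conflict graph:
  b — {t,v,y}
  t — {b,y}
  v — {b,y}
  y — {b,t,v}

Chromatic number:
  clique {b,t,y} ⇒ need ≥ 3
  3-colouring: c0={b}  c1={y}  c2={t,v}
  χ = 3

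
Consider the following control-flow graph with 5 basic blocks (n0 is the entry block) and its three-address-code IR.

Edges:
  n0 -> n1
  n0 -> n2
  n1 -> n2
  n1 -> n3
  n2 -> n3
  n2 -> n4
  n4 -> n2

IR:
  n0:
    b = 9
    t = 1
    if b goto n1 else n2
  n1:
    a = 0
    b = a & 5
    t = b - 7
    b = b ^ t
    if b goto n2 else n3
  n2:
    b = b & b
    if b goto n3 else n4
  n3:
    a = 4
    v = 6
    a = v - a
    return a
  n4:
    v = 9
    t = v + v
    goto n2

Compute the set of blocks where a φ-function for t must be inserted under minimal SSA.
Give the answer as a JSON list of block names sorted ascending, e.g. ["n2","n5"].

idom tree: n1←n0 n2←n0 n3←n0 n4←n2
Join-block Dom:
  n2: preds {n0,n1,n4}: {n0} ∩ {n0,n1} ∩ {n0,n2,n4} = {n0}; idom=n0
  n3: preds {n1,n2}: {n0,n1} ∩ {n0,n2} = {n0}; idom=n0

Frontier:
  join n2 pred n0: · stop@n0
  join n2 pred n1: n1 stop@n0
  join n2 pred n4: n4→n2 stop@n0
  join n3 pred n1: n1 stop@n0
  join n3 pred n2: n2 stop@n0
  DF(n0)=∅
  DF(n1)={n2,n3}
  DF(n2)={n2,n3}
  DF(n3)=∅
  DF(n4)={n2}

φ for t: defs {n0,n1,n4}
  DF⁺ = {n2,n3}

Answer: ["n2", "n3"]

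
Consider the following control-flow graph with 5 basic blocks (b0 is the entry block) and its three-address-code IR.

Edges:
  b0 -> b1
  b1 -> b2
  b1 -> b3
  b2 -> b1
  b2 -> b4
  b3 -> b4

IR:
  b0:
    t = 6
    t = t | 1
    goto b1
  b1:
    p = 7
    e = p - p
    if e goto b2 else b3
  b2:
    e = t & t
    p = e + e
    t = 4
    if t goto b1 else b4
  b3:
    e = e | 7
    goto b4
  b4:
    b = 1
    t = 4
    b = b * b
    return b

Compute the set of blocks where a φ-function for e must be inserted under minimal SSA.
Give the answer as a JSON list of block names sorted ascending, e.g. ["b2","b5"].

idom tree: b1←b0 b2←b1 b3←b1 b4←b1
Dom at joins:
  b1: preds {b0,b2}: {b0} ∩ {b0,b1,b2} = {b0}; idom=b0
  b4: preds {b2,b3}: {b0,b1,b2} ∩ {b0,b1,b3} = {b0,b1}; idom=b1

Frontier:
  join b1 pred b0: · stop@b0
  join b1 pred b2: b2→b1 stop@b0
  join b4 pred b2: b2 stop@b1
  join b4 pred b3: b3 stop@b1
  b0: DF=∅
  b1: DF={b1}
  b2: DF={b1,b4}
  b3: DF={b4}
  b4: DF=∅

φ for e: defs {b1,b2,b3}
  DF⁺ = {b1,b4}

Answer: ["b1", "b4"]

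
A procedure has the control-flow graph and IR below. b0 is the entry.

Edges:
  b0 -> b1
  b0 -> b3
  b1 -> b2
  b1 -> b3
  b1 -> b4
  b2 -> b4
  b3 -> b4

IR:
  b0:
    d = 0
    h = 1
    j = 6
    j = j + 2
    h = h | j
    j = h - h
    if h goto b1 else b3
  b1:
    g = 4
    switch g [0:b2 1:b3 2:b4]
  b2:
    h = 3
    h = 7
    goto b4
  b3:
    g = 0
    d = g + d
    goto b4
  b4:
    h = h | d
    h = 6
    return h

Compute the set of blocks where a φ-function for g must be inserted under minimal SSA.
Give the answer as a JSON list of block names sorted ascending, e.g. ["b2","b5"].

idom tree: b1←b0 b2←b1 b3←b0 b4←b0
Dom∩ at merges:
  b3: preds {b0,b1}: {b0} ∩ {b0,b1} = {b0}; idom=b0
  b4: preds {b1,b2,b3}: {b0,b1} ∩ {b0,b1,b2} ∩ {b0,b3} = {b0}; idom=b0

DF derivation:
  b3←b0: walk · to b0
  b3←b1: walk b1 to b0
  b4←b1: walk b1 to b0
  b4←b2: walk b2→b1 to b0
  b4←b3: walk b3 to b0
  b0: DF=∅
  b1: DF={b3,b4}
  b2: DF={b4}
  b3: DF={b4}
  b4: DF=∅

φ for g: defs {b1,b3}
  DF⁺ = {b3,b4}

Answer: ["b3", "b4"]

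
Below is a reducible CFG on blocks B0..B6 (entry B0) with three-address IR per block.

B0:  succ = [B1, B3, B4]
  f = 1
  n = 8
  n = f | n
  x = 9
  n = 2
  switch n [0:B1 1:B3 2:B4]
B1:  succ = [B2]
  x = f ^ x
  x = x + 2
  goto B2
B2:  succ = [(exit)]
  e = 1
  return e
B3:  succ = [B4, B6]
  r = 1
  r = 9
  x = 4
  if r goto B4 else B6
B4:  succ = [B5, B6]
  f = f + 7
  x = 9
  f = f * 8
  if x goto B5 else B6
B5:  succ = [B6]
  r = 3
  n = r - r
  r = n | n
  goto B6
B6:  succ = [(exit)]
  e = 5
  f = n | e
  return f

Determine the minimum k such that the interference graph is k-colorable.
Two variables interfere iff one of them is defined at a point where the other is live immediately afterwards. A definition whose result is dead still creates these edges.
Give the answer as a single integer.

def/use:
  B0: {f,n,x} / ∅
  B1: {x} / {f,x}
  B2: {e} / ∅
  B3: {r,x} / ∅
  B4: {f,x} / {f}
  B5: {n,r} / ∅
  B6: {e,f} / {n}

Backward fixpoint:
  live B0: ∅→{f,n,x}
  live B1: {f,x}→∅
  live B2: ∅→∅
  live B3: {f,n}→{f,n}
  live B4: {f,n}→{n}
  live B5: ∅→{n}
  live B6: {n}→∅

Conflict graph:
  e — {n}
  f — {n,r,x}
  n — {e,f,r,x}
  r — {f,n,x}
  x — {f,n,r}

Chromatic number:
  clique {f,n,r,x} ⇒ need ≥ 4
  assign e→r1 f→r1 n→r0 r→r2 x→r3 — no edge inside a register ⇒ χ ≤ 4
  χ = 4

Answer: 4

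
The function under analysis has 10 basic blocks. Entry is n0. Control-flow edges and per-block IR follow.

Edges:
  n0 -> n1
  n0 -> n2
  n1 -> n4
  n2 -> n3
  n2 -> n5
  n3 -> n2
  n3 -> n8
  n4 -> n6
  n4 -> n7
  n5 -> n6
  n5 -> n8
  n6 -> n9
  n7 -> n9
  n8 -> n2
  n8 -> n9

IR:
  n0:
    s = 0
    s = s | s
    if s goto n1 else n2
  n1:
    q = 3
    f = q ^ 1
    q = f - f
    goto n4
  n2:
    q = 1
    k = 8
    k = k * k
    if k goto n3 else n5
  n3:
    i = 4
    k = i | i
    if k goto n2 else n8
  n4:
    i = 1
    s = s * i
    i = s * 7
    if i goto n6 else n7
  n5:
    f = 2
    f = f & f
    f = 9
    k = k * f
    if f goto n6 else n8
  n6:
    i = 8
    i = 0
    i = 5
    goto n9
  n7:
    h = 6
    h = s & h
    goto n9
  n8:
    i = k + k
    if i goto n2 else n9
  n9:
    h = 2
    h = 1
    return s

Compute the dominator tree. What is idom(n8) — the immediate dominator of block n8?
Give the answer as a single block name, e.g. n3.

idom tree: n1←n0 n2←n0 n3←n2 n4←n1 n5←n2 n6←n0 n7←n4 n8←n2 n9←n0
Dom∩ at merges:
  n2: preds {n0,n3,n8}: {n0} ∩ {n0,n2,n3} ∩ {n0,n2,n8} = {n0}; idom=n0
  n6: preds {n4,n5}: {n0,n1,n4} ∩ {n0,n2,n5} = {n0}; idom=n0
  n8: preds {n3,n5}: {n0,n2,n3} ∩ {n0,n2,n5} = {n0,n2}; idom=n2
  n9: preds {n6,n7,n8}: {n0,n6} ∩ {n0,n1,n4,n7} ∩ {n0,n2,n8} = {n0}; idom=n0

idom(n8) = n2

Answer: n2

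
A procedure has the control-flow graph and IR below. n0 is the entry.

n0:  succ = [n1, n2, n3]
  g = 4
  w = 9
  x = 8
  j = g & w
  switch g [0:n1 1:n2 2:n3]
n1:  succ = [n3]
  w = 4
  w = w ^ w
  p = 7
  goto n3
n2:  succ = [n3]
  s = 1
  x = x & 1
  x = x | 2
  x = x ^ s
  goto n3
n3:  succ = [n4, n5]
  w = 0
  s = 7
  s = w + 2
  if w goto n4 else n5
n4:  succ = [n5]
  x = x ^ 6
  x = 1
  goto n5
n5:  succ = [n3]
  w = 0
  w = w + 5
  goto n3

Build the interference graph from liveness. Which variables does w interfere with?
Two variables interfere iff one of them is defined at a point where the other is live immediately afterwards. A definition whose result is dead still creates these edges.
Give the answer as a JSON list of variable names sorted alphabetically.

def/use:
  n0: {g,j,w,x} / ∅
  n1: {p,w} / ∅
  n2: {s,x} / {x}
  n3: {s,w} / ∅
  n4: {x} / {x}
  n5: {w} / ∅

Backward fixpoint:
  n0: in=∅ out={x}
  n1: in={x} out={x}
  n2: in={x} out={x}
  n3: in={x} out={x}
  n4: in={x} out={x}
  n5: in={x} out={x}

Interfere edges:
  g: {j,w,x}
  j: {g,x}
  p: {x}
  s: {w,x}
  w: {g,s,x}
  x: {g,j,p,s,w}

N(w) = ["g", "s", "x"]

Answer: ["g", "s", "x"]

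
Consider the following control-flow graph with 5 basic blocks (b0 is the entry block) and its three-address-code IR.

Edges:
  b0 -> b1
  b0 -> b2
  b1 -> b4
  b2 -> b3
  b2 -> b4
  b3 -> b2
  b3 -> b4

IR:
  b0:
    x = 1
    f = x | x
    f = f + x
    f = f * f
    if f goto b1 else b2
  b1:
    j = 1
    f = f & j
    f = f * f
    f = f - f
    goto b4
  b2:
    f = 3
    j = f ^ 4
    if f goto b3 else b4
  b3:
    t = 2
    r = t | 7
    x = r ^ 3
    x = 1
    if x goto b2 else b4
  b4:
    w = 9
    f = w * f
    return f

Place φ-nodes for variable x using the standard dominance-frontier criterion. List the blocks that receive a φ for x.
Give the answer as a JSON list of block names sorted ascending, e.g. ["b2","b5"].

Answer: ["b2", "b4"]

Analysis:
idom tree: b1←b0 b2←b0 b3←b2 b4←b0
Dom at joins:
  b2: preds {b0,b3}: {b0} ∩ {b0,b2,b3} = {b0}; idom=b0
  b4: preds {b1,b2,b3}: {b0,b1} ∩ {b0,b2} ∩ {b0,b2,b3} = {b0}; idom=b0

Frontier:
  join b2 pred b0: · stop@b0
  join b2 pred b3: b3→b2 stop@b0
  join b4 pred b1: b1 stop@b0
  join b4 pred b2: b2 stop@b0
  join b4 pred b3: b3→b2 stop@b0
  b0: DF=∅
  b1: DF={b4}
  b2: DF={b2,b4}
  b3: DF={b2,b4}
  b4: DF=∅

φ for x: defs {b0,b3}
  DF⁺ = {b2,b4}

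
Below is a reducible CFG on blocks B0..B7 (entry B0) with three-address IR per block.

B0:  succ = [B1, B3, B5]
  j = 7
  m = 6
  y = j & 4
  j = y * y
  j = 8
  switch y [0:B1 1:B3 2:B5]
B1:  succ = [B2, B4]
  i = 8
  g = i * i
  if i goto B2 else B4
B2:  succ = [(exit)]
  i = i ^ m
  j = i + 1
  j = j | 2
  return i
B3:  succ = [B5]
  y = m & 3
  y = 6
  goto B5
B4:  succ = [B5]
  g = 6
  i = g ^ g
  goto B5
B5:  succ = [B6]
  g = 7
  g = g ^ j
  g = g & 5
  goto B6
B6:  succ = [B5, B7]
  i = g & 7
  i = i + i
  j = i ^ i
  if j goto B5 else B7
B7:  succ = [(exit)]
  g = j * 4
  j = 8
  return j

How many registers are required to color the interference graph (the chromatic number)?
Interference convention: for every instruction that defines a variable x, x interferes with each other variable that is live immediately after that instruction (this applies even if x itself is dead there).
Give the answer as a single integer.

Per-block:
  B0: {j,m,y} / ∅
  B1: {g,i} / ∅
  B2: {i,j} / {i,m}
  B3: {y} / {m}
  B4: {g,i} / ∅
  B5: {g} / {j}
  B6: {i,j} / {g}
  B7: {g,j} / {j}

Live sets:
  live B0: ∅→{j,m}
  live B1: {j,m}→{i,j,m}
  live B2: {i,m}→∅
  live B3: {j,m}→{j}
  live B4: {j}→{j}
  live B5: {j}→{g}
  live B6: {g}→{j}
  live B7: {j}→∅

Interfere edges:
  g↔{i,j,m}
  i↔{g,j,m}
  j↔{g,i,m,y}
  m↔{g,i,j,y}
  y↔{j,m}

Colouring:
  lower bound: {g,i,j,m} mutually conflict ⇒ χ ≥ 4
  4-colouring: c0={j}  c1={m}  c2={g,y}  c3={i}
  χ = 4

Answer: 4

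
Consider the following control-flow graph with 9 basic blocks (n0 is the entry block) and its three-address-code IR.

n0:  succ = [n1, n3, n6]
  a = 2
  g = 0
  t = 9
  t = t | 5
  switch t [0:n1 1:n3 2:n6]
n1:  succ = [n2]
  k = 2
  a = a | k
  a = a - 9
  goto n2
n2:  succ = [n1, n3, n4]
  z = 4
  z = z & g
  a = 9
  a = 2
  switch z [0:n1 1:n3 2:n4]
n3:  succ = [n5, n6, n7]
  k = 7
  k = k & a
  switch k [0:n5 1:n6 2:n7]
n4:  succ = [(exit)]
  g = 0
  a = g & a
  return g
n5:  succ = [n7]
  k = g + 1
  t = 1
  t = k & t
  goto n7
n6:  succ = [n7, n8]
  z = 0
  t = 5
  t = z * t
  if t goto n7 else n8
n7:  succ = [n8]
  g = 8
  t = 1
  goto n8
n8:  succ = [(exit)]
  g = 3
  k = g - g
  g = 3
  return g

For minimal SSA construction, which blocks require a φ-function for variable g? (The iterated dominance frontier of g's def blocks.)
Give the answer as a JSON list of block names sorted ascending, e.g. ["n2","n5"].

idom tree: n1←n0 n2←n1 n3←n0 n4←n2 n5←n3 n6←n0 n7←n0 n8←n0
Dom at joins:
  n1: preds {n0,n2}: {n0} ∩ {n0,n1,n2} = {n0}; idom=n0
  n3: preds {n0,n2}: {n0} ∩ {n0,n1,n2} = {n0}; idom=n0
  n6: preds {n0,n3}: {n0} ∩ {n0,n3} = {n0}; idom=n0
  n7: preds {n3,n5,n6}: {n0,n3} ∩ {n0,n3,n5} ∩ {n0,n6} = {n0}; idom=n0
  n8: preds {n6,n7}: {n0,n6} ∩ {n0,n7} = {n0}; idom=n0

DF derivation:
  join n1 pred n0: · stop@n0
  join n1 pred n2: n2→n1 stop@n0
  join n3 pred n0: · stop@n0
  join n3 pred n2: n2→n1 stop@n0
  join n6 pred n0: · stop@n0
  join n6 pred n3: n3 stop@n0
  join n7 pred n3: n3 stop@n0
  join n7 pred n5: n5→n3 stop@n0
  join n7 pred n6: n6 stop@n0
  join n8 pred n6: n6 stop@n0
  join n8 pred n7: n7 stop@n0
  n0: DF=∅
  n1: DF={n1,n3}
  n2: DF={n1,n3}
  n3: DF={n6,n7}
  n4: DF=∅
  n5: DF={n7}
  n6: DF={n7,n8}
  n7: DF={n8}
  n8: DF=∅

φ for g: defs {n0,n4,n7,n8}
  DF⁺ = {n8}

Answer: ["n8"]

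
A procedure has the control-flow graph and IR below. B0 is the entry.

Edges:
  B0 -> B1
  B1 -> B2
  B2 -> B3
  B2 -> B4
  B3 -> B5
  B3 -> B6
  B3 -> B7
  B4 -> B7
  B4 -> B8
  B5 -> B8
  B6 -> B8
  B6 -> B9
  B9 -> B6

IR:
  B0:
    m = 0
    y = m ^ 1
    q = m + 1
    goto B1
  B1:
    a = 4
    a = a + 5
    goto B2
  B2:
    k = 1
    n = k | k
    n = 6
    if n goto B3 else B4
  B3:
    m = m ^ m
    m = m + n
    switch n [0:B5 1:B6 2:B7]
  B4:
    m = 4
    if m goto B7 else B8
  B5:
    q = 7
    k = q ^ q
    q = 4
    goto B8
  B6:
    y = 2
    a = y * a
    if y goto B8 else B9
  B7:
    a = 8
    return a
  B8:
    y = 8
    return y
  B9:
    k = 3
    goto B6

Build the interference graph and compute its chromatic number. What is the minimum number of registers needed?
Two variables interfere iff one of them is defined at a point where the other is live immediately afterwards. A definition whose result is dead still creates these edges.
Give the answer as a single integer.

def/use:
  B0: {m,q,y} / ∅
  B1: {a} / ∅
  B2: {k,n} / ∅
  B3: {m} / {m,n}
  B4: {m} / ∅
  B5: {k,q} / ∅
  B6: {a,y} / {a}
  B7: {a} / ∅
  B8: {y} / ∅
  B9: {k} / ∅

Backward fixpoint:
  B0 li=∅ lo={m}
  B1 li={m} lo={a,m}
  B2 li={a,m} lo={a,m,n}
  B3 li={a,m,n} lo={a}
  B4 li=∅ lo=∅
  B5 li=∅ lo=∅
  B6 li={a} lo={a}
  B7 li=∅ lo=∅
  B8 li=∅ lo=∅
  B9 li={a} lo={a}

Conflict graph:
  a↔{k,m,n,y}
  k↔{a,m}
  m↔{a,k,n,q,y}
  n↔{a,m}
  q↔{m}
  y↔{a,m}

Colouring:
  clique {a,k,m} ⇒ need ≥ 3
  assign a→c1 k→c2 m→c0 n→c2 q→c1 y→c2 — no edge inside a register ⇒ χ ≤ 3
  χ = 3

Answer: 3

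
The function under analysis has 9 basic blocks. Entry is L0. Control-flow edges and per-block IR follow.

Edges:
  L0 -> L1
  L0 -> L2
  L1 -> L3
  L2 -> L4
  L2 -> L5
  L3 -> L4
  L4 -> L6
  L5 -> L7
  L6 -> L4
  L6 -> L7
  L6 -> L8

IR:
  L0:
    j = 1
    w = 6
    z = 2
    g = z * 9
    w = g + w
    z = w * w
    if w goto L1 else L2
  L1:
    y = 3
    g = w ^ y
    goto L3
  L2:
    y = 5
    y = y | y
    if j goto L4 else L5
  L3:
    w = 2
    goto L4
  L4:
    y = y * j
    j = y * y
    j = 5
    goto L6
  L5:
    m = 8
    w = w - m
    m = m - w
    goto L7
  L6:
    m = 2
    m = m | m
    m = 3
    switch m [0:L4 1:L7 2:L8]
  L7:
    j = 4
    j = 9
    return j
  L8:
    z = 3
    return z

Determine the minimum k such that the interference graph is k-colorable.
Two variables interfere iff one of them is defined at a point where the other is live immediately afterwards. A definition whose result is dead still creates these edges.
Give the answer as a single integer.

Per-block:
  L0 def {g,j,w,z} use ∅
  L1 def {g,y} use {w}
  L2 def {y} use {j}
  L3 def {w} use ∅
  L4 def {j,y} use {j,y}
  L5 def {m,w} use {w}
  L6 def {m} use ∅
  L7 def {j} use ∅
  L8 def {z} use ∅

Live sets:
  L0 li=∅ lo={j,w}
  L1 li={j,w} lo={j,y}
  L2 li={j,w} lo={j,w,y}
  L3 li={j,y} lo={j,y}
  L4 li={j,y} lo={j,y}
  L5 li={w} lo=∅
  L6 li={j,y} lo={j,y}
  L7 li=∅ lo=∅
  L8 li=∅ lo=∅

Conflict graph:
  g — {j,w,y}
  j — {g,m,w,y,z}
  m — {j,w,y}
  w — {g,j,m,y,z}
  y — {g,j,m,w}
  z — {j,w}

Chromatic number:
  clique {g,j,w,y} ⇒ need ≥ 4
  assign g→r3 j→r0 m→r3 w→r1 y→r2 z→r2 — no edge inside a register ⇒ χ ≤ 4
  χ = 4

Answer: 4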